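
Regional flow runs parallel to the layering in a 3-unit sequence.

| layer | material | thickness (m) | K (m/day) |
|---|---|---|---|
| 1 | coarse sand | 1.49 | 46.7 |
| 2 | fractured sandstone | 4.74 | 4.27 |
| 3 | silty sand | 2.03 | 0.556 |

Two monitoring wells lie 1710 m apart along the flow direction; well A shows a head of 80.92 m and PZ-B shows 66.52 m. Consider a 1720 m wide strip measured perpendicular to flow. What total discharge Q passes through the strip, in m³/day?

1320

Flow is parallel to layering, so each bed carries its own Darcy discharge and the transmissivities add.
Σ(K_i·b_i) = 46.7×1.49 + 4.27×4.74 + 0.556×2.03 = 90.95 m²/day.
Hydraulic gradient i = (80.92 − 66.52) / 1710 = 14.4 / 1710 = 0.008421.
Q = Σ(K_i·b_i) · W · i = 90.95 × 1720 × 0.008421 = 1317 m³/day.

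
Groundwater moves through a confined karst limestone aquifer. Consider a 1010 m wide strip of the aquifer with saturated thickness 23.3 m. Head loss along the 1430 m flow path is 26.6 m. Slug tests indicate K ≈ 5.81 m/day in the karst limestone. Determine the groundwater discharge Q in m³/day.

2540

Cross-sectional area A = 1010 × 23.3 = 23533 m².
Hydraulic gradient i = Δh / L = 26.6 / 1430 = 0.01860.
Darcy's law: Q = K · A · i = 5.810 × 23533 × 0.01860 = 2543 m³/day.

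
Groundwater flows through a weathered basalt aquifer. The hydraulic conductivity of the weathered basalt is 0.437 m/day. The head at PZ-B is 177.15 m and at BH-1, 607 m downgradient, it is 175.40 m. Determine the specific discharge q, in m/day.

0.00126

Hydraulic gradient i = (177.15 − 175.40) / 607 = 1.75 / 607 = 0.002883.
Specific discharge q = K · i = 0.4370 × 0.002883 = 0.001260 m/day.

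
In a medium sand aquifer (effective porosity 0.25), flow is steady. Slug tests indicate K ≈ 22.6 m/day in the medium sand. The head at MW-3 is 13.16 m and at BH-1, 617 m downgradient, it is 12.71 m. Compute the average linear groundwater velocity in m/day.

Hydraulic gradient i = (13.16 − 12.71) / 617 = 0.45 / 617 = 0.0007293.
Darcy flux q = K · i = 22.60 × 0.0007293 = 0.01648 m/day.
Seepage velocity v = q / n_e = 0.01648 / 0.25 = 0.06593 m/day.

0.0659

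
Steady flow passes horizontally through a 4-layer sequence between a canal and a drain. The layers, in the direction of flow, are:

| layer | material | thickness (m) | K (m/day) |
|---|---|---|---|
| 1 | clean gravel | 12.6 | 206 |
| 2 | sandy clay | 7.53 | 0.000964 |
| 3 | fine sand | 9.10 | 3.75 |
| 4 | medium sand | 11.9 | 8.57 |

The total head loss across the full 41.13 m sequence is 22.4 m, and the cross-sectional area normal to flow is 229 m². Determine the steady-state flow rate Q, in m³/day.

0.656

Flow is perpendicular to layering, so the layers act in series and the equivalent K is the thickness-weighted harmonic mean.
Total thickness L = 12.6 + 7.53 + 9.10 + 11.9 = 41.13 m.
Σ(b_i/K_i) = 12.6/206 + 7.53/0.000964 + 9.10/3.75 + 11.9/8.57 = 7815 d.
K_eq = L / Σ(b_i/K_i) = 41.13 / 7815 = 0.005263 m/day.
Q = K_eq · A · (Δh/L) = 0.005263 × 229 × (22.4/41.13) = 0.6564 m³/day.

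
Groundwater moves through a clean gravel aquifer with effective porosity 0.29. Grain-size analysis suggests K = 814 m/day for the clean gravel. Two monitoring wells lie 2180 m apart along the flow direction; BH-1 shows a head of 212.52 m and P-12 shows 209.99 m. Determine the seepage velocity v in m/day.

Hydraulic gradient i = (212.52 − 209.99) / 2180 = 2.53 / 2180 = 0.001161.
Darcy flux q = K · i = 814.0 × 0.001161 = 0.9447 m/day.
Seepage velocity v = q / n_e = 0.9447 / 0.29 = 3.258 m/day.

3.26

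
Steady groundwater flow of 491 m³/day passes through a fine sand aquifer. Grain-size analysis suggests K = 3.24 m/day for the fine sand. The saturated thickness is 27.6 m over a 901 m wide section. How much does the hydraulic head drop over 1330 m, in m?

8.11

Cross-sectional area A = 901 × 27.6 = 24868 m².
From Q = K·A·i, i = Q / (K·A) = 491 / (3.240 × 24868) = 0.006094.
Head loss Δh = i · L = 0.006094 × 1330 = 8.105 m.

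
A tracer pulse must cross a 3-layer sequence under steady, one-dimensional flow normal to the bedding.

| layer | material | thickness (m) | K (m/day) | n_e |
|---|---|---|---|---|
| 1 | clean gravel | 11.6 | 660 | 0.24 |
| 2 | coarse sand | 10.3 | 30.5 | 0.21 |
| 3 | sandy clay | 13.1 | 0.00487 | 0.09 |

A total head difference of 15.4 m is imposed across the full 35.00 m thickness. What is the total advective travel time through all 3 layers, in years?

With flow normal to the layers, continuity requires the same specific discharge q through every layer.
Σ(b_i/K_i) = 11.6/660 + 10.3/30.5 + 13.1/0.00487 = 2690 d.
q = Δh / Σ(b_i/K_i) = 15.4 / 2690 = 0.005724 m/day.
In each layer the seepage velocity is v_i = q/n_i, so the layer transit time is t_i = b_i·n_i / q:
  layer 1 (clean gravel): t_1 = 11.6 × 0.24 / 0.005724 = 486.3 d
  layer 2 (coarse sand): t_2 = 10.3 × 0.21 / 0.005724 = 377.9 d
  layer 3 (sandy clay): t_3 = 13.1 × 0.09 / 0.005724 = 206.0 d
Total t = Σ t_i = 1070 days = 2.930 years.

2.93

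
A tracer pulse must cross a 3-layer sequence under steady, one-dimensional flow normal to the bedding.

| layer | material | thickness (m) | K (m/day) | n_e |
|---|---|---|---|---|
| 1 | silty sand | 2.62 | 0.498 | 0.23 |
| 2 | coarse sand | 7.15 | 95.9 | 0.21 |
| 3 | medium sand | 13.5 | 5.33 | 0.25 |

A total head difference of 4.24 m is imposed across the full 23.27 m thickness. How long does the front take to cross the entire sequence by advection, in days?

With flow normal to the layers, continuity requires the same specific discharge q through every layer.
Σ(b_i/K_i) = 2.62/0.498 + 7.15/95.9 + 13.5/5.33 = 7.868 d.
q = Δh / Σ(b_i/K_i) = 4.24 / 7.868 = 0.5389 m/day.
In each layer the seepage velocity is v_i = q/n_i, so the layer transit time is t_i = b_i·n_i / q:
  layer 1 (silty sand): t_1 = 2.62 × 0.23 / 0.5389 = 1.118 d
  layer 2 (coarse sand): t_2 = 7.15 × 0.21 / 0.5389 = 2.786 d
  layer 3 (medium sand): t_3 = 13.5 × 0.25 / 0.5389 = 6.263 d
Total t = Σ t_i = 10.17 days.

10.2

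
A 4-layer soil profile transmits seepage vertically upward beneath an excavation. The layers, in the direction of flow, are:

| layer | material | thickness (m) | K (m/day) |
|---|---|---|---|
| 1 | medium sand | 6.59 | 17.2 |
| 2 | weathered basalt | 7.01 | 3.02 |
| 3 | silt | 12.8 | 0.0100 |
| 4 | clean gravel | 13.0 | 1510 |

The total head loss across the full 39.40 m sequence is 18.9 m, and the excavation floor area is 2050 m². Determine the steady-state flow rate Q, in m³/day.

30.2

Flow is perpendicular to layering, so the layers act in series and the equivalent K is the thickness-weighted harmonic mean.
Total thickness L = 6.59 + 7.01 + 12.8 + 13.0 = 39.40 m.
Σ(b_i/K_i) = 6.59/17.2 + 7.01/3.02 + 12.8/0.0100 + 13.0/1510 = 1283 d.
K_eq = L / Σ(b_i/K_i) = 39.40 / 1283 = 0.03072 m/day.
Q = K_eq · A · (Δh/L) = 0.03072 × 2050 × (18.9/39.40) = 30.21 m³/day.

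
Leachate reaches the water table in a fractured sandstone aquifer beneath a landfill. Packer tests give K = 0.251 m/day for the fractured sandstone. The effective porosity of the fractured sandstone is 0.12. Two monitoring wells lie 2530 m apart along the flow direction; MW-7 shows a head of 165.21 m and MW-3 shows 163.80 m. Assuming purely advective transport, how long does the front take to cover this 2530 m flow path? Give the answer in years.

5940

Hydraulic gradient i = (165.21 − 163.80) / 2530 = 1.41 / 2530 = 0.0005573.
Darcy flux q = K · i = 0.2510 × 0.0005573 = 0.0001399 m/day.
Seepage velocity v = q / n_e = 0.0001399 / 0.12 = 0.001166 m/day.
Travel time t = L / v = 2530 / 0.001166 = 2.170e+06 days = 5942 years.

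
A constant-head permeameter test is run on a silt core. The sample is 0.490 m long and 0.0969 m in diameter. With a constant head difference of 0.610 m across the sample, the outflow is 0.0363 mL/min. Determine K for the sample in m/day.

0.00569

Cross-sectional area A = π·(d/2)² = π × (0.0969/2)² = 0.007375 m².
Convert discharge: 0.0363 mL/min = 6.050e-10 m³/s.
Darcy's law rearranged: K = Q·L / (A·Δh) = 6.050e-10 × 0.490 / (0.007375 × 0.610) = 6.590e-08 m/s = 0.005694 m/day.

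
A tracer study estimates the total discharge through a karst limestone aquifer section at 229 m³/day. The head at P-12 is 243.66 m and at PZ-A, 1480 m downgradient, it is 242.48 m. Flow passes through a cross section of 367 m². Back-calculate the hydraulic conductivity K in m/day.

Hydraulic gradient i = (243.66 − 242.48) / 1480 = 1.18 / 1480 = 0.0007973.
From Q = K·A·i, K = Q / (A·i) = 229 / (367.0 × 0.0007973) = 782.6 m/day.

783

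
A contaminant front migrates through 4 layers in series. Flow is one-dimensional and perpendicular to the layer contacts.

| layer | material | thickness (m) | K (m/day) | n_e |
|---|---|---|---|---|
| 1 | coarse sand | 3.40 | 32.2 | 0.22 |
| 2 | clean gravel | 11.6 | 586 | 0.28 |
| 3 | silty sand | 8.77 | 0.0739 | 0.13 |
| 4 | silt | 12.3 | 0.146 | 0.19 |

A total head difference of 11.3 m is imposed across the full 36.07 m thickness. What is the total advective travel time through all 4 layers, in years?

0.368

With flow normal to the layers, continuity requires the same specific discharge q through every layer.
Σ(b_i/K_i) = 3.40/32.2 + 11.6/586 + 8.77/0.0739 + 12.3/0.146 = 203.0 d.
q = Δh / Σ(b_i/K_i) = 11.3 / 203.0 = 0.05565 m/day.
In each layer the seepage velocity is v_i = q/n_i, so the layer transit time is t_i = b_i·n_i / q:
  layer 1 (coarse sand): t_1 = 3.40 × 0.22 / 0.05565 = 13.44 d
  layer 2 (clean gravel): t_2 = 11.6 × 0.28 / 0.05565 = 58.36 d
  layer 3 (silty sand): t_3 = 8.77 × 0.13 / 0.05565 = 20.49 d
  layer 4 (silt): t_4 = 12.3 × 0.19 / 0.05565 = 41.99 d
Total t = Σ t_i = 134.3 days = 0.3676 years.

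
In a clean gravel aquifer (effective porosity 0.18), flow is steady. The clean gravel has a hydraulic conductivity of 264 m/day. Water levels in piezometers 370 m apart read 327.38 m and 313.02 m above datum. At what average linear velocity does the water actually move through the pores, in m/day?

56.9

Hydraulic gradient i = (327.38 − 313.02) / 370 = 14.36 / 370 = 0.03881.
Darcy flux q = K · i = 264.0 × 0.03881 = 10.25 m/day.
Seepage velocity v = q / n_e = 10.25 / 0.18 = 56.92 m/day.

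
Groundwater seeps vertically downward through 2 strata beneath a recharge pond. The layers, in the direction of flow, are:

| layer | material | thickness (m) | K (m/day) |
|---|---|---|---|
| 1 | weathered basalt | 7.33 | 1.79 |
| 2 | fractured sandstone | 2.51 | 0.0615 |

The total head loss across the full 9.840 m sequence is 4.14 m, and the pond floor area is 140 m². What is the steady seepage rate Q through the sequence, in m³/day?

Flow is perpendicular to layering, so the layers act in series and the equivalent K is the thickness-weighted harmonic mean.
Total thickness L = 7.33 + 2.51 = 9.840 m.
Σ(b_i/K_i) = 7.33/1.79 + 2.51/0.0615 = 44.91 d.
K_eq = L / Σ(b_i/K_i) = 9.840 / 44.91 = 0.2191 m/day.
Q = K_eq · A · (Δh/L) = 0.2191 × 140 × (4.14/9.840) = 12.91 m³/day.

12.9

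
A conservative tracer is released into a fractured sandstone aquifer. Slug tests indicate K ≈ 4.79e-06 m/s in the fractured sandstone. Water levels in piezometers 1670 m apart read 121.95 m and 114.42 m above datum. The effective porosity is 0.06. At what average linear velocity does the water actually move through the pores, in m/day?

0.0311

Convert K: 4.79e-06 m/s × 86400 = 0.4139 m/day.
Hydraulic gradient i = (121.95 − 114.42) / 1670 = 7.53 / 1670 = 0.004509.
Darcy flux q = K · i = 0.4139 × 0.004509 = 0.001866 m/day.
Seepage velocity v = q / n_e = 0.001866 / 0.06 = 0.03110 m/day.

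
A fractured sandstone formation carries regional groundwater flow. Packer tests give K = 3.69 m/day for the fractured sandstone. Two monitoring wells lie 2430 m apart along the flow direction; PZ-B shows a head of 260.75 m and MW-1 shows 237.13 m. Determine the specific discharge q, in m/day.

0.0359

Hydraulic gradient i = (260.75 − 237.13) / 2430 = 23.62 / 2430 = 0.009720.
Specific discharge q = K · i = 3.690 × 0.009720 = 0.03587 m/day.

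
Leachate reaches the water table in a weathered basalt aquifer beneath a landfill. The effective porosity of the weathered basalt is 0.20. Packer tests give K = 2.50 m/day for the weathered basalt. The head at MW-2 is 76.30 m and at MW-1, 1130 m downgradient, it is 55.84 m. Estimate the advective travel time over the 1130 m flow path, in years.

13.7

Hydraulic gradient i = (76.30 − 55.84) / 1130 = 20.46 / 1130 = 0.01811.
Darcy flux q = K · i = 2.500 × 0.01811 = 0.04527 m/day.
Seepage velocity v = q / n_e = 0.04527 / 0.20 = 0.2263 m/day.
Travel time t = L / v = 1130 / 0.2263 = 4993 days = 13.67 years.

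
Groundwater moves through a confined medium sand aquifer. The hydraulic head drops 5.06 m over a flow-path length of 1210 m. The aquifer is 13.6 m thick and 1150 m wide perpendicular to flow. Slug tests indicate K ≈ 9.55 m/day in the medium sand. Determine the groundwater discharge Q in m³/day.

625

Cross-sectional area A = 1150 × 13.6 = 15640 m².
Hydraulic gradient i = Δh / L = 5.06 / 1210 = 0.004182.
Darcy's law: Q = K · A · i = 9.550 × 15640 × 0.004182 = 624.6 m³/day.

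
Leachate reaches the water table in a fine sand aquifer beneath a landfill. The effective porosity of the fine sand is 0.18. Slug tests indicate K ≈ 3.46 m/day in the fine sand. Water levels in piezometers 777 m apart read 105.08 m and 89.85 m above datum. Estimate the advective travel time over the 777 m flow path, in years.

Hydraulic gradient i = (105.08 − 89.85) / 777 = 15.23 / 777 = 0.01960.
Darcy flux q = K · i = 3.460 × 0.01960 = 0.06782 m/day.
Seepage velocity v = q / n_e = 0.06782 / 0.18 = 0.3768 m/day.
Travel time t = L / v = 777 / 0.3768 = 2062 days = 5.646 years.

5.65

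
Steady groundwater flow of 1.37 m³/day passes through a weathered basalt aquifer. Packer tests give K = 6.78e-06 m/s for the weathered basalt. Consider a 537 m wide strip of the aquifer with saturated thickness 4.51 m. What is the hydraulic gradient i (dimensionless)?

Convert K: 6.78e-06 m/s × 86400 = 0.5858 m/day.
Cross-sectional area A = 537 × 4.51 = 2422 m².
From Q = K·A·i, i = Q / (K·A) = 1.37 / (0.5858 × 2422) = 0.0009657.

0.000966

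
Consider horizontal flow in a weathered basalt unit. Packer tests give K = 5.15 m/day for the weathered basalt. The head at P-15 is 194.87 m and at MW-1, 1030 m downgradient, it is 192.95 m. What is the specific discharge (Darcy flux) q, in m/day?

0.00960

Hydraulic gradient i = (194.87 − 192.95) / 1030 = 1.92 / 1030 = 0.001864.
Specific discharge q = K · i = 5.150 × 0.001864 = 0.009600 m/day.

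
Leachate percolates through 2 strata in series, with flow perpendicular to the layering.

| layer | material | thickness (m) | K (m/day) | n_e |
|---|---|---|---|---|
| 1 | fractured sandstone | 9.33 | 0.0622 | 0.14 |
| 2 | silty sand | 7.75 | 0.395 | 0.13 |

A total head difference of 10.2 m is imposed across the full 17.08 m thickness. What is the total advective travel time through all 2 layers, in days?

With flow normal to the layers, continuity requires the same specific discharge q through every layer.
Σ(b_i/K_i) = 9.33/0.0622 + 7.75/0.395 = 169.6 d.
q = Δh / Σ(b_i/K_i) = 10.2 / 169.6 = 0.06013 m/day.
In each layer the seepage velocity is v_i = q/n_i, so the layer transit time is t_i = b_i·n_i / q:
  layer 1 (fractured sandstone): t_1 = 9.33 × 0.14 / 0.06013 = 21.72 d
  layer 2 (silty sand): t_2 = 7.75 × 0.13 / 0.06013 = 16.75 d
Total t = Σ t_i = 38.48 days.

38.5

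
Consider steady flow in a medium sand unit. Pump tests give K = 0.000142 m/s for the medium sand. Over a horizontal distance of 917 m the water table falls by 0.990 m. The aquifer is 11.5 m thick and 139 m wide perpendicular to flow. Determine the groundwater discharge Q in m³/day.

21.2

Convert K: 0.000142 m/s × 86400 = 12.27 m/day.
Cross-sectional area A = 139 × 11.5 = 1598 m².
Hydraulic gradient i = Δh / L = 0.990 / 917 = 0.001080.
Darcy's law: Q = K · A · i = 12.27 × 1598 × 0.001080 = 21.17 m³/day.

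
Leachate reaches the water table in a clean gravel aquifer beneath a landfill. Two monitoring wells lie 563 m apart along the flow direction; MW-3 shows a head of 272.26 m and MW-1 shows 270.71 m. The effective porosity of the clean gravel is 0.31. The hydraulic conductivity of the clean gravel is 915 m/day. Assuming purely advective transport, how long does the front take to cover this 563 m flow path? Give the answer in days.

Hydraulic gradient i = (272.26 − 270.71) / 563 = 1.55 / 563 = 0.002753.
Darcy flux q = K · i = 915.0 × 0.002753 = 2.519 m/day.
Seepage velocity v = q / n_e = 2.519 / 0.31 = 8.126 m/day.
Travel time t = L / v = 563 / 8.126 = 69.28 days.

69.3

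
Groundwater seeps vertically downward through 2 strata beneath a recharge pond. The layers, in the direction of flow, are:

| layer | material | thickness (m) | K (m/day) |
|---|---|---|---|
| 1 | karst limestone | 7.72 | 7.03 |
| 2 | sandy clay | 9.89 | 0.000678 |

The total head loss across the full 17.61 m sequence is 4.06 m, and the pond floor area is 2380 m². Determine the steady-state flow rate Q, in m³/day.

0.662

Flow is perpendicular to layering, so the layers act in series and the equivalent K is the thickness-weighted harmonic mean.
Total thickness L = 7.72 + 9.89 = 17.61 m.
Σ(b_i/K_i) = 7.72/7.03 + 9.89/0.000678 = 14588 d.
K_eq = L / Σ(b_i/K_i) = 17.61 / 14588 = 0.001207 m/day.
Q = K_eq · A · (Δh/L) = 0.001207 × 2380 × (4.06/17.61) = 0.6624 m³/day.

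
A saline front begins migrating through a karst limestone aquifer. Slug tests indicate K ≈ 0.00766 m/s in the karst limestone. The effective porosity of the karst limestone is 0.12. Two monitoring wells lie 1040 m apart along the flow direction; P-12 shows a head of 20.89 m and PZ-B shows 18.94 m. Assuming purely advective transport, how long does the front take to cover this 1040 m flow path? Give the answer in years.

0.275

Convert K: 0.00766 m/s × 86400 = 661.8 m/day.
Hydraulic gradient i = (20.89 − 18.94) / 1040 = 1.95 / 1040 = 0.001875.
Darcy flux q = K · i = 661.8 × 0.001875 = 1.241 m/day.
Seepage velocity v = q / n_e = 1.241 / 0.12 = 10.34 m/day.
Travel time t = L / v = 1040 / 10.34 = 100.6 days = 0.2753 years.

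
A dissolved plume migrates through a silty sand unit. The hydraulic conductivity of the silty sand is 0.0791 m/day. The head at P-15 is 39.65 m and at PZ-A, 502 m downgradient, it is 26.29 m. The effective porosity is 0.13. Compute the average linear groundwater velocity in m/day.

Hydraulic gradient i = (39.65 − 26.29) / 502 = 13.36 / 502 = 0.02661.
Darcy flux q = K · i = 0.07910 × 0.02661 = 0.002105 m/day.
Seepage velocity v = q / n_e = 0.002105 / 0.13 = 0.01619 m/day.

0.0162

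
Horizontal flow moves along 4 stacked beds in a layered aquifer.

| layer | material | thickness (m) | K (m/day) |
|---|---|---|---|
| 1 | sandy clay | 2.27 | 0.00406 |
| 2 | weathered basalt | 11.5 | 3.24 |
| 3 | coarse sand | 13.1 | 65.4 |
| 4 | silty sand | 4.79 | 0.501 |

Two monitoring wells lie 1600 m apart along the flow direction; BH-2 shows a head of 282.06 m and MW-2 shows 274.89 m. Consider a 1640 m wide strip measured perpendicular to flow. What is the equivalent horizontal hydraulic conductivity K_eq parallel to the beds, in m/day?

28.3

Flow is parallel to layering, so each bed carries its own Darcy discharge and the transmissivities add.
Σ(K_i·b_i) = 0.00406×2.27 + 3.24×11.5 + 65.4×13.1 + 0.501×4.79 = 896.4 m²/day.
Total thickness b = 31.66 m, so K_eq = Σ(K_i·b_i)/b = 28.31 m/day.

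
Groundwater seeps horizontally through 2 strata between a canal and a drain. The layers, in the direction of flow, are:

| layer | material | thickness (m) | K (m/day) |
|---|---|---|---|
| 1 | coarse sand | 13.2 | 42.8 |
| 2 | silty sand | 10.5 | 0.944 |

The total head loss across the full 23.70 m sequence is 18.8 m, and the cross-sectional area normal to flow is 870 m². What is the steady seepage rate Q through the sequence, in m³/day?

1430

Flow is perpendicular to layering, so the layers act in series and the equivalent K is the thickness-weighted harmonic mean.
Total thickness L = 13.2 + 10.5 = 23.70 m.
Σ(b_i/K_i) = 13.2/42.8 + 10.5/0.944 = 11.43 d.
K_eq = L / Σ(b_i/K_i) = 23.70 / 11.43 = 2.073 m/day.
Q = K_eq · A · (Δh/L) = 2.073 × 870 × (18.8/23.70) = 1431 m³/day.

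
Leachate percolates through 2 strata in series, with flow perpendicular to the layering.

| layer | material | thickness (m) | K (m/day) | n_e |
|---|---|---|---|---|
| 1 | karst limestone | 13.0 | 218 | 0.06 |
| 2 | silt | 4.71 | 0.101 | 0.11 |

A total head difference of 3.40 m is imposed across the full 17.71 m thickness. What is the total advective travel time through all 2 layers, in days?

17.8

With flow normal to the layers, continuity requires the same specific discharge q through every layer.
Σ(b_i/K_i) = 13.0/218 + 4.71/0.101 = 46.69 d.
q = Δh / Σ(b_i/K_i) = 3.40 / 46.69 = 0.07282 m/day.
In each layer the seepage velocity is v_i = q/n_i, so the layer transit time is t_i = b_i·n_i / q:
  layer 1 (karst limestone): t_1 = 13.0 × 0.06 / 0.07282 = 10.71 d
  layer 2 (silt): t_2 = 4.71 × 0.11 / 0.07282 = 7.115 d
Total t = Σ t_i = 17.83 days.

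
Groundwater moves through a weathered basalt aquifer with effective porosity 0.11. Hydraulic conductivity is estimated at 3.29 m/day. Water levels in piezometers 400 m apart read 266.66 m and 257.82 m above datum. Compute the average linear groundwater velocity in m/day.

0.661

Hydraulic gradient i = (266.66 − 257.82) / 400 = 8.84 / 400 = 0.02210.
Darcy flux q = K · i = 3.290 × 0.02210 = 0.07271 m/day.
Seepage velocity v = q / n_e = 0.07271 / 0.11 = 0.6610 m/day.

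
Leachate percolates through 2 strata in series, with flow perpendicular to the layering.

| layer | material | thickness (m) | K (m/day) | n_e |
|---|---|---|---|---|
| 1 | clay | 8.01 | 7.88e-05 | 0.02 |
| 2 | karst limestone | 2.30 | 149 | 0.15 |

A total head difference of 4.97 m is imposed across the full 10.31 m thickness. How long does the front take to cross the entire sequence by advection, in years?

With flow normal to the layers, continuity requires the same specific discharge q through every layer.
Σ(b_i/K_i) = 8.01/7.88e-05 + 2.30/149 = 1.016e+05 d.
q = Δh / Σ(b_i/K_i) = 4.97 / 1.016e+05 = 4.889e-05 m/day.
In each layer the seepage velocity is v_i = q/n_i, so the layer transit time is t_i = b_i·n_i / q:
  layer 1 (clay): t_1 = 8.01 × 0.02 / 4.889e-05 = 3277 d
  layer 2 (karst limestone): t_2 = 2.30 × 0.15 / 4.889e-05 = 7056 d
Total t = Σ t_i = 10333 days = 28.29 years.

28.3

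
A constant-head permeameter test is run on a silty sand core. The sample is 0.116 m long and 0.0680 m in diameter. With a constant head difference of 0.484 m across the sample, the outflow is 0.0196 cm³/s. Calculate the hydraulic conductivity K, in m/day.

Cross-sectional area A = π·(d/2)² = π × (0.0680/2)² = 0.003632 m².
Convert discharge: 0.0196 cm³/s = 1.960e-08 m³/s.
Darcy's law rearranged: K = Q·L / (A·Δh) = 1.960e-08 × 0.116 / (0.003632 × 0.484) = 1.293e-06 m/s = 0.1118 m/day.

0.112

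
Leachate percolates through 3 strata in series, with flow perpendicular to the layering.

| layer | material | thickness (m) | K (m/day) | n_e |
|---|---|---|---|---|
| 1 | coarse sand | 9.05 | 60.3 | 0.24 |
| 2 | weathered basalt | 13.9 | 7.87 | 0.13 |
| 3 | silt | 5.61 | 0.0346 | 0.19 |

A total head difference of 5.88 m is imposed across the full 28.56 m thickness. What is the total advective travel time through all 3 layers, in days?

141

With flow normal to the layers, continuity requires the same specific discharge q through every layer.
Σ(b_i/K_i) = 9.05/60.3 + 13.9/7.87 + 5.61/0.0346 = 164.1 d.
q = Δh / Σ(b_i/K_i) = 5.88 / 164.1 = 0.03584 m/day.
In each layer the seepage velocity is v_i = q/n_i, so the layer transit time is t_i = b_i·n_i / q:
  layer 1 (coarse sand): t_1 = 9.05 × 0.24 / 0.03584 = 60.60 d
  layer 2 (weathered basalt): t_2 = 13.9 × 0.13 / 0.03584 = 50.42 d
  layer 3 (silt): t_3 = 5.61 × 0.19 / 0.03584 = 29.74 d
Total t = Σ t_i = 140.8 days.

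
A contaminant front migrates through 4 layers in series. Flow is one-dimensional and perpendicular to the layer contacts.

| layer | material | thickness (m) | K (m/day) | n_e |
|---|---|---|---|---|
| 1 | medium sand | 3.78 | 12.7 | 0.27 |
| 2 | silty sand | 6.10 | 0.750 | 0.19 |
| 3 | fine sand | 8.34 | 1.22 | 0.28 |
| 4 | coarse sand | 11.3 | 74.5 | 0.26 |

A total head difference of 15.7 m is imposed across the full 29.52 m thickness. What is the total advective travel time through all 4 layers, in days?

7.32

With flow normal to the layers, continuity requires the same specific discharge q through every layer.
Σ(b_i/K_i) = 3.78/12.7 + 6.10/0.750 + 8.34/1.22 + 11.3/74.5 = 15.42 d.
q = Δh / Σ(b_i/K_i) = 15.7 / 15.42 = 1.018 m/day.
In each layer the seepage velocity is v_i = q/n_i, so the layer transit time is t_i = b_i·n_i / q:
  layer 1 (medium sand): t_1 = 3.78 × 0.27 / 1.018 = 1.002 d
  layer 2 (silty sand): t_2 = 6.10 × 0.19 / 1.018 = 1.138 d
  layer 3 (fine sand): t_3 = 8.34 × 0.28 / 1.018 = 2.293 d
  layer 4 (coarse sand): t_4 = 11.3 × 0.26 / 1.018 = 2.885 d
Total t = Σ t_i = 7.319 days.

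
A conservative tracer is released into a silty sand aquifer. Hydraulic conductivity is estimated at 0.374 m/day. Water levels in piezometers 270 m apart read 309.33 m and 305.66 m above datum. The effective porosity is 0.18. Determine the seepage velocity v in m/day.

Hydraulic gradient i = (309.33 − 305.66) / 270 = 3.67 / 270 = 0.01359.
Darcy flux q = K · i = 0.3740 × 0.01359 = 0.005084 m/day.
Seepage velocity v = q / n_e = 0.005084 / 0.18 = 0.02824 m/day.

0.0282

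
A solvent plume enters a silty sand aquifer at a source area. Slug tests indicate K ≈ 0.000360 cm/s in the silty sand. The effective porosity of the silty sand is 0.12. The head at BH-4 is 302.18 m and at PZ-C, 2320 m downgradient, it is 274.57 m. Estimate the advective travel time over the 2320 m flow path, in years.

206

Convert K: 0.000360 cm/s × 864 = 0.3110 m/day.
Hydraulic gradient i = (302.18 − 274.57) / 2320 = 27.61 / 2320 = 0.01190.
Darcy flux q = K · i = 0.3110 × 0.01190 = 0.003702 m/day.
Seepage velocity v = q / n_e = 0.003702 / 0.12 = 0.03085 m/day.
Travel time t = L / v = 2320 / 0.03085 = 75210 days = 205.9 years.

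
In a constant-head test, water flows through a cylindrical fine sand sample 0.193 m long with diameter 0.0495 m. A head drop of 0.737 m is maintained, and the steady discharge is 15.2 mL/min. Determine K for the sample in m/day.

Cross-sectional area A = π·(d/2)² = π × (0.0495/2)² = 0.001924 m².
Convert discharge: 15.2 mL/min = 2.533e-07 m³/s.
Darcy's law rearranged: K = Q·L / (A·Δh) = 2.533e-07 × 0.193 / (0.001924 × 0.737) = 3.447e-05 m/s = 2.978 m/day.

2.98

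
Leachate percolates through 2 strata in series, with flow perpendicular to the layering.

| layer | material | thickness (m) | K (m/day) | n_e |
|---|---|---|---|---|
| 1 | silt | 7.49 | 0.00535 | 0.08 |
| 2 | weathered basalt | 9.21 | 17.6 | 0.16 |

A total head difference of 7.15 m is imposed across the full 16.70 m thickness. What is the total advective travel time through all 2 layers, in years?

With flow normal to the layers, continuity requires the same specific discharge q through every layer.
Σ(b_i/K_i) = 7.49/0.00535 + 9.21/17.6 = 1401 d.
q = Δh / Σ(b_i/K_i) = 7.15 / 1401 = 0.005105 m/day.
In each layer the seepage velocity is v_i = q/n_i, so the layer transit time is t_i = b_i·n_i / q:
  layer 1 (silt): t_1 = 7.49 × 0.08 / 0.005105 = 117.4 d
  layer 2 (weathered basalt): t_2 = 9.21 × 0.16 / 0.005105 = 288.6 d
Total t = Σ t_i = 406.0 days = 1.112 years.

1.11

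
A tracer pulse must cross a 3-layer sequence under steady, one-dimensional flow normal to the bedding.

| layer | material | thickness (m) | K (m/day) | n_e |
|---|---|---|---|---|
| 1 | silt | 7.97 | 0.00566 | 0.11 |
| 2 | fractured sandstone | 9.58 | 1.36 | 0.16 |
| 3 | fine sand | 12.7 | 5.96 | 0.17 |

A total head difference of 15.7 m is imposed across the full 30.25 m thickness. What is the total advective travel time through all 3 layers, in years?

With flow normal to the layers, continuity requires the same specific discharge q through every layer.
Σ(b_i/K_i) = 7.97/0.00566 + 9.58/1.36 + 12.7/5.96 = 1417 d.
q = Δh / Σ(b_i/K_i) = 15.7 / 1417 = 0.01108 m/day.
In each layer the seepage velocity is v_i = q/n_i, so the layer transit time is t_i = b_i·n_i / q:
  layer 1 (silt): t_1 = 7.97 × 0.11 / 0.01108 = 79.14 d
  layer 2 (fractured sandstone): t_2 = 9.58 × 0.16 / 0.01108 = 138.4 d
  layer 3 (fine sand): t_3 = 12.7 × 0.17 / 0.01108 = 194.9 d
Total t = Σ t_i = 412.4 days = 1.129 years.

1.13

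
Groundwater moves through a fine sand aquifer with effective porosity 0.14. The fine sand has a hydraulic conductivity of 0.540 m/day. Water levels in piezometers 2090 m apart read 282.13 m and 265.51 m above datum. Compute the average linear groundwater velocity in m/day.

Hydraulic gradient i = (282.13 − 265.51) / 2090 = 16.62 / 2090 = 0.007952.
Darcy flux q = K · i = 0.5400 × 0.007952 = 0.004294 m/day.
Seepage velocity v = q / n_e = 0.004294 / 0.14 = 0.03067 m/day.

0.0307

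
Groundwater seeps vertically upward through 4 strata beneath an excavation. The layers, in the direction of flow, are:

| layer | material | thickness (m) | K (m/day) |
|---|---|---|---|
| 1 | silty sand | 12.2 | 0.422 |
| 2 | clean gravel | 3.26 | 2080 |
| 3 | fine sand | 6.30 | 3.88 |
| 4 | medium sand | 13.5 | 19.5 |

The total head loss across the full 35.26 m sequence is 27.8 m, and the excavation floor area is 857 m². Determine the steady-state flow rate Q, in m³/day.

Flow is perpendicular to layering, so the layers act in series and the equivalent K is the thickness-weighted harmonic mean.
Total thickness L = 12.2 + 3.26 + 6.30 + 13.5 = 35.26 m.
Σ(b_i/K_i) = 12.2/0.422 + 3.26/2080 + 6.30/3.88 + 13.5/19.5 = 31.23 d.
K_eq = L / Σ(b_i/K_i) = 35.26 / 31.23 = 1.129 m/day.
Q = K_eq · A · (Δh/L) = 1.129 × 857 × (27.8/35.26) = 762.9 m³/day.

763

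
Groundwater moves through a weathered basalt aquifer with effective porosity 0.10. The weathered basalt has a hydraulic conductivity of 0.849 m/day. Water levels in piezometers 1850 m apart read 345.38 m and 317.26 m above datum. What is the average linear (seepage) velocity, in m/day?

Hydraulic gradient i = (345.38 − 317.26) / 1850 = 28.12 / 1850 = 0.01520.
Darcy flux q = K · i = 0.8490 × 0.01520 = 0.01290 m/day.
Seepage velocity v = q / n_e = 0.01290 / 0.10 = 0.1290 m/day.

0.129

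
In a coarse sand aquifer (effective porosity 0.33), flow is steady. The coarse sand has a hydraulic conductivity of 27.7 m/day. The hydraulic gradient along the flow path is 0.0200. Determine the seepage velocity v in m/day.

Hydraulic gradient i = 0.0200.
Darcy flux q = K · i = 27.70 × 0.02000 = 0.5540 m/day.
Seepage velocity v = q / n_e = 0.5540 / 0.33 = 1.679 m/day.

1.68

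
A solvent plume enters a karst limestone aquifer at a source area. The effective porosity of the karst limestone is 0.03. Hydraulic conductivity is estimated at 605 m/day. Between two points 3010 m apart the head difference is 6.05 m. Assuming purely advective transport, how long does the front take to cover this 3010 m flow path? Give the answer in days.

74.3

Hydraulic gradient i = Δh / L = 6.05 / 3010 = 0.002010.
Darcy flux q = K · i = 605.0 × 0.002010 = 1.216 m/day.
Seepage velocity v = q / n_e = 1.216 / 0.03 = 40.53 m/day.
Travel time t = L / v = 3010 / 40.53 = 74.26 days.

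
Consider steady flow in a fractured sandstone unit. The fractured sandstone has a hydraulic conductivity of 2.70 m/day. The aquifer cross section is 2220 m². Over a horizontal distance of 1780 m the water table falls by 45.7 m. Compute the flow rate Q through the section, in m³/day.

Hydraulic gradient i = Δh / L = 45.7 / 1780 = 0.02567.
Darcy's law: Q = K · A · i = 2.700 × 2220 × 0.02567 = 153.9 m³/day.

154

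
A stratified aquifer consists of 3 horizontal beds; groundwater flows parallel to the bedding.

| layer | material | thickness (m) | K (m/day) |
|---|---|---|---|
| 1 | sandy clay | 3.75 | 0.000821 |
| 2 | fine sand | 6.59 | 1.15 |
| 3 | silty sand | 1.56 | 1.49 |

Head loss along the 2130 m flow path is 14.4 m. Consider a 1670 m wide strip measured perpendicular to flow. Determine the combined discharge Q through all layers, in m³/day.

112

Flow is parallel to layering, so each bed carries its own Darcy discharge and the transmissivities add.
Σ(K_i·b_i) = 0.000821×3.75 + 1.15×6.59 + 1.49×1.56 = 9.906 m²/day.
Hydraulic gradient i = Δh / L = 14.4 / 2130 = 0.006761.
Q = Σ(K_i·b_i) · W · i = 9.906 × 1670 × 0.006761 = 111.8 m³/day.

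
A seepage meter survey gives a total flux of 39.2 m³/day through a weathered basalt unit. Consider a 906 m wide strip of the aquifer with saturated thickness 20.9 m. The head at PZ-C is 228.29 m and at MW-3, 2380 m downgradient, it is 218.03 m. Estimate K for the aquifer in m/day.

Cross-sectional area A = 906 × 20.9 = 18935 m².
Hydraulic gradient i = (228.29 − 218.03) / 2380 = 10.26 / 2380 = 0.004311.
From Q = K·A·i, K = Q / (A·i) = 39.2 / (18935 × 0.004311) = 0.4802 m/day.

0.480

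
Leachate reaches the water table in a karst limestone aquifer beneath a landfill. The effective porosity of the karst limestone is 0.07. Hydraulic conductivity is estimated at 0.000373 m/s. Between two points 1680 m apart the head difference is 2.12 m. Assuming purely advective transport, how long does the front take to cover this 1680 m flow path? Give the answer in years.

Convert K: 0.000373 m/s × 86400 = 32.23 m/day.
Hydraulic gradient i = Δh / L = 2.12 / 1680 = 0.001262.
Darcy flux q = K · i = 32.23 × 0.001262 = 0.04067 m/day.
Seepage velocity v = q / n_e = 0.04067 / 0.07 = 0.5810 m/day.
Travel time t = L / v = 1680 / 0.5810 = 2892 days = 7.917 years.

7.92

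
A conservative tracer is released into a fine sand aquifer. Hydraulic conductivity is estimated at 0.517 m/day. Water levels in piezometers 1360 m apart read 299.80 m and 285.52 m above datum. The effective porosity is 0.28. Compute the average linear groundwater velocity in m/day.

Hydraulic gradient i = (299.80 − 285.52) / 1360 = 14.28 / 1360 = 0.01050.
Darcy flux q = K · i = 0.5170 × 0.01050 = 0.005428 m/day.
Seepage velocity v = q / n_e = 0.005428 / 0.28 = 0.01939 m/day.

0.0194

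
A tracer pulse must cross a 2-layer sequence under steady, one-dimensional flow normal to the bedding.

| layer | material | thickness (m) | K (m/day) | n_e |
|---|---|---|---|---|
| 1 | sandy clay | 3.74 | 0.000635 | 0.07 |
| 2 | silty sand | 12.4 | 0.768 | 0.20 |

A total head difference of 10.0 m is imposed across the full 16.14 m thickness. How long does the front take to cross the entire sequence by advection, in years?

4.43

With flow normal to the layers, continuity requires the same specific discharge q through every layer.
Σ(b_i/K_i) = 3.74/0.000635 + 12.4/0.768 = 5906 d.
q = Δh / Σ(b_i/K_i) = 10.0 / 5906 = 0.001693 m/day.
In each layer the seepage velocity is v_i = q/n_i, so the layer transit time is t_i = b_i·n_i / q:
  layer 1 (sandy clay): t_1 = 3.74 × 0.07 / 0.001693 = 154.6 d
  layer 2 (silty sand): t_2 = 12.4 × 0.20 / 0.001693 = 1465 d
Total t = Σ t_i = 1619 days = 4.433 years.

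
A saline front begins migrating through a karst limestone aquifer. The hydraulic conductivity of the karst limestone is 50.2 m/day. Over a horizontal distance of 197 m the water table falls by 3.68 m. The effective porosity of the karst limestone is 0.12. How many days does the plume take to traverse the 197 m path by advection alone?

25.2

Hydraulic gradient i = Δh / L = 3.68 / 197 = 0.01868.
Darcy flux q = K · i = 50.20 × 0.01868 = 0.9377 m/day.
Seepage velocity v = q / n_e = 0.9377 / 0.12 = 7.815 m/day.
Travel time t = L / v = 197 / 7.815 = 25.21 days.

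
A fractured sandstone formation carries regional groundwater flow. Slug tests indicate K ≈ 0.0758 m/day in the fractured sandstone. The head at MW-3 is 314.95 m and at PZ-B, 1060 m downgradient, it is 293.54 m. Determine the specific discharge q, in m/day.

Hydraulic gradient i = (314.95 − 293.54) / 1060 = 21.41 / 1060 = 0.02020.
Specific discharge q = K · i = 0.07580 × 0.02020 = 0.001531 m/day.

0.00153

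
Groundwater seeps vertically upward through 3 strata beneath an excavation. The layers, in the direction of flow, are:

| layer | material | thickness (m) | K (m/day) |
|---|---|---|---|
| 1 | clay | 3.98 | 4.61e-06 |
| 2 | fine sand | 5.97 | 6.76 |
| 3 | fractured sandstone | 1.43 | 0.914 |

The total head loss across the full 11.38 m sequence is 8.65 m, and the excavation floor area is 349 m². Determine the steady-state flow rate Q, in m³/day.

Flow is perpendicular to layering, so the layers act in series and the equivalent K is the thickness-weighted harmonic mean.
Total thickness L = 3.98 + 5.97 + 1.43 = 11.38 m.
Σ(b_i/K_i) = 3.98/4.61e-06 + 5.97/6.76 + 1.43/0.914 = 8.633e+05 d.
K_eq = L / Σ(b_i/K_i) = 11.38 / 8.633e+05 = 1.318e-05 m/day.
Q = K_eq · A · (Δh/L) = 1.318e-05 × 349 × (8.65/11.38) = 0.003497 m³/day.

0.00350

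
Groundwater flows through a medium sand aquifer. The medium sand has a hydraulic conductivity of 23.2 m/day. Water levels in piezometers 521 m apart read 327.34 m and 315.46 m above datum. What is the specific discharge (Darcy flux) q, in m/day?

Hydraulic gradient i = (327.34 − 315.46) / 521 = 11.88 / 521 = 0.02280.
Specific discharge q = K · i = 23.20 × 0.02280 = 0.5290 m/day.

0.529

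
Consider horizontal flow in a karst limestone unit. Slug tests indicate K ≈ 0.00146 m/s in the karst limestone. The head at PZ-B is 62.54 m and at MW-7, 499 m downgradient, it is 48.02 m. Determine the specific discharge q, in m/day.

Convert K: 0.00146 m/s × 86400 = 126.1 m/day.
Hydraulic gradient i = (62.54 − 48.02) / 499 = 14.52 / 499 = 0.02910.
Specific discharge q = K · i = 126.1 × 0.02910 = 3.671 m/day.

3.67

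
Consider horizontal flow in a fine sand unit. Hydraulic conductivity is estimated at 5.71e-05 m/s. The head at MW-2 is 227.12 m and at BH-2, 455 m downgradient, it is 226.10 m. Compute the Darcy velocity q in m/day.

0.0111

Convert K: 5.71e-05 m/s × 86400 = 4.933 m/day.
Hydraulic gradient i = (227.12 − 226.10) / 455 = 1.02 / 455 = 0.002242.
Specific discharge q = K · i = 4.933 × 0.002242 = 0.01106 m/day.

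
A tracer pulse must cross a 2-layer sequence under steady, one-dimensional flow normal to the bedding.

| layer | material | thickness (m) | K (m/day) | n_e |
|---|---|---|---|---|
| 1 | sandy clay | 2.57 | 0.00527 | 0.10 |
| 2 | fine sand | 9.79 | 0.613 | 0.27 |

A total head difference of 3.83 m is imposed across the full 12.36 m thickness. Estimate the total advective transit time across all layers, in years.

1.04

With flow normal to the layers, continuity requires the same specific discharge q through every layer.
Σ(b_i/K_i) = 2.57/0.00527 + 9.79/0.613 = 503.6 d.
q = Δh / Σ(b_i/K_i) = 3.83 / 503.6 = 0.007605 m/day.
In each layer the seepage velocity is v_i = q/n_i, so the layer transit time is t_i = b_i·n_i / q:
  layer 1 (sandy clay): t_1 = 2.57 × 0.10 / 0.007605 = 33.79 d
  layer 2 (fine sand): t_2 = 9.79 × 0.27 / 0.007605 = 347.6 d
Total t = Σ t_i = 381.4 days = 1.044 years.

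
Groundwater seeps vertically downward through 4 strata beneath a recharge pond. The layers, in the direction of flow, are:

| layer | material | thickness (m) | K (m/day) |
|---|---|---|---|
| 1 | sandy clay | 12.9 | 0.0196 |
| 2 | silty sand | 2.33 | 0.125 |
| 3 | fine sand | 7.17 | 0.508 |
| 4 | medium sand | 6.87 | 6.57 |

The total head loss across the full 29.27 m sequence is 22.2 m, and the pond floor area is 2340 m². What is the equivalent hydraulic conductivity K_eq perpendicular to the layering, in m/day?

0.0423

Flow is perpendicular to layering, so the layers act in series and the equivalent K is the thickness-weighted harmonic mean.
Total thickness L = 12.9 + 2.33 + 7.17 + 6.87 = 29.27 m.
Σ(b_i/K_i) = 12.9/0.0196 + 2.33/0.125 + 7.17/0.508 + 6.87/6.57 = 692.0 d.
K_eq = L / Σ(b_i/K_i) = 29.27 / 692.0 = 0.04230 m/day.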